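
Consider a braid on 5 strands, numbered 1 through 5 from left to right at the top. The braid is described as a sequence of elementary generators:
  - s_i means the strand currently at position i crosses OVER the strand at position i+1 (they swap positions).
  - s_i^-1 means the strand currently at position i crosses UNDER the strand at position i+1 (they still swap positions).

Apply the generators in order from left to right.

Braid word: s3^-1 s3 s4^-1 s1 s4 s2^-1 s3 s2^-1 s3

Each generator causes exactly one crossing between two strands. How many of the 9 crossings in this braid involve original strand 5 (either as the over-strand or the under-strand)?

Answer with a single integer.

Gen 1: crossing 3x4. Involves strand 5? no. Count so far: 0
Gen 2: crossing 4x3. Involves strand 5? no. Count so far: 0
Gen 3: crossing 4x5. Involves strand 5? yes. Count so far: 1
Gen 4: crossing 1x2. Involves strand 5? no. Count so far: 1
Gen 5: crossing 5x4. Involves strand 5? yes. Count so far: 2
Gen 6: crossing 1x3. Involves strand 5? no. Count so far: 2
Gen 7: crossing 1x4. Involves strand 5? no. Count so far: 2
Gen 8: crossing 3x4. Involves strand 5? no. Count so far: 2
Gen 9: crossing 3x1. Involves strand 5? no. Count so far: 2

Answer: 2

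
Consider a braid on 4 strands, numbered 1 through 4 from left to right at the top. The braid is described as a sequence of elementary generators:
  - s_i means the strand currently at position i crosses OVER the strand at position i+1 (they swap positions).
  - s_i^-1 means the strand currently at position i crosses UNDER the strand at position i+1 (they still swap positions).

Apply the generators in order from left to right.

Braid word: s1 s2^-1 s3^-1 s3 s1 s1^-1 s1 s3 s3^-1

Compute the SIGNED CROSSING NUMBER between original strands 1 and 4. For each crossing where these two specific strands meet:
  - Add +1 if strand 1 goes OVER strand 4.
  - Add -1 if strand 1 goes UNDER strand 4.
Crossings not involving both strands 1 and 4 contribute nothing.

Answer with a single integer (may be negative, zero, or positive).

Answer: 0

Derivation:
Gen 1: crossing 1x2. Both 1&4? no. Sum: 0
Gen 2: crossing 1x3. Both 1&4? no. Sum: 0
Gen 3: 1 under 4. Both 1&4? yes. Contrib: -1. Sum: -1
Gen 4: 4 over 1. Both 1&4? yes. Contrib: -1. Sum: -2
Gen 5: crossing 2x3. Both 1&4? no. Sum: -2
Gen 6: crossing 3x2. Both 1&4? no. Sum: -2
Gen 7: crossing 2x3. Both 1&4? no. Sum: -2
Gen 8: 1 over 4. Both 1&4? yes. Contrib: +1. Sum: -1
Gen 9: 4 under 1. Both 1&4? yes. Contrib: +1. Sum: 0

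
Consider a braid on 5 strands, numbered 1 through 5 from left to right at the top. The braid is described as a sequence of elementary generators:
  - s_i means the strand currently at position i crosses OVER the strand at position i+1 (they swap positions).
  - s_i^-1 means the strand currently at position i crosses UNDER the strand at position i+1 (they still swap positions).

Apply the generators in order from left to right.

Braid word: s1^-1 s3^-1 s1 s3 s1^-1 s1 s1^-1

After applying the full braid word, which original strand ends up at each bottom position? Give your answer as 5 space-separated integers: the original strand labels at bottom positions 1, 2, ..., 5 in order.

Gen 1 (s1^-1): strand 1 crosses under strand 2. Perm now: [2 1 3 4 5]
Gen 2 (s3^-1): strand 3 crosses under strand 4. Perm now: [2 1 4 3 5]
Gen 3 (s1): strand 2 crosses over strand 1. Perm now: [1 2 4 3 5]
Gen 4 (s3): strand 4 crosses over strand 3. Perm now: [1 2 3 4 5]
Gen 5 (s1^-1): strand 1 crosses under strand 2. Perm now: [2 1 3 4 5]
Gen 6 (s1): strand 2 crosses over strand 1. Perm now: [1 2 3 4 5]
Gen 7 (s1^-1): strand 1 crosses under strand 2. Perm now: [2 1 3 4 5]

Answer: 2 1 3 4 5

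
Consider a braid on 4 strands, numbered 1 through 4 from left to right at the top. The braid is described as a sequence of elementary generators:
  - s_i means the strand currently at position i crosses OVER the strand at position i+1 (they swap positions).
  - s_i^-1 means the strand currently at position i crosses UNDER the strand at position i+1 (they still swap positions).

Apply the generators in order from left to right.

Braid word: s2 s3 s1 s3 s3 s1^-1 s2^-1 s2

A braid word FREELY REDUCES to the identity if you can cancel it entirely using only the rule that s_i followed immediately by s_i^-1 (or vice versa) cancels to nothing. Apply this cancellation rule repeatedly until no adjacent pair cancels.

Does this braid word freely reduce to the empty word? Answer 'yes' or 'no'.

Answer: no

Derivation:
Gen 1 (s2): push. Stack: [s2]
Gen 2 (s3): push. Stack: [s2 s3]
Gen 3 (s1): push. Stack: [s2 s3 s1]
Gen 4 (s3): push. Stack: [s2 s3 s1 s3]
Gen 5 (s3): push. Stack: [s2 s3 s1 s3 s3]
Gen 6 (s1^-1): push. Stack: [s2 s3 s1 s3 s3 s1^-1]
Gen 7 (s2^-1): push. Stack: [s2 s3 s1 s3 s3 s1^-1 s2^-1]
Gen 8 (s2): cancels prior s2^-1. Stack: [s2 s3 s1 s3 s3 s1^-1]
Reduced word: s2 s3 s1 s3 s3 s1^-1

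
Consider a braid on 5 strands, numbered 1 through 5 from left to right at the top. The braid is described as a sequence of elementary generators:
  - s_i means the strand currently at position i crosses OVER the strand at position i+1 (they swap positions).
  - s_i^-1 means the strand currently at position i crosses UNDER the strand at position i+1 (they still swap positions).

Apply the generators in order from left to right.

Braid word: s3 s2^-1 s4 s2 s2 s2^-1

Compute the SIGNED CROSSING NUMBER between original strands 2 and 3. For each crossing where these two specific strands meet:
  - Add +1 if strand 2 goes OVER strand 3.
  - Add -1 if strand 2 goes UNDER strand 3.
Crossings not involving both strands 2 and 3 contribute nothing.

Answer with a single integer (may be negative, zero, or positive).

Gen 1: crossing 3x4. Both 2&3? no. Sum: 0
Gen 2: crossing 2x4. Both 2&3? no. Sum: 0
Gen 3: crossing 3x5. Both 2&3? no. Sum: 0
Gen 4: crossing 4x2. Both 2&3? no. Sum: 0
Gen 5: crossing 2x4. Both 2&3? no. Sum: 0
Gen 6: crossing 4x2. Both 2&3? no. Sum: 0

Answer: 0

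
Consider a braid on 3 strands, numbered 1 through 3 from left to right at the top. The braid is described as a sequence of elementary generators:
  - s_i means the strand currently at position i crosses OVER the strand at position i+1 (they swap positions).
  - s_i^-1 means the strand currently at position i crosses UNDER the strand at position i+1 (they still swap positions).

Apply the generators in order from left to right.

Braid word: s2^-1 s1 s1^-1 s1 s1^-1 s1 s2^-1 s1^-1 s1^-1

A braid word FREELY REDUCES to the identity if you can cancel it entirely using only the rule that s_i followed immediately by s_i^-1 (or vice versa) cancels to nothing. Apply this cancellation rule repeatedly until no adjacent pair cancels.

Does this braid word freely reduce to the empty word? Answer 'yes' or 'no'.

Answer: no

Derivation:
Gen 1 (s2^-1): push. Stack: [s2^-1]
Gen 2 (s1): push. Stack: [s2^-1 s1]
Gen 3 (s1^-1): cancels prior s1. Stack: [s2^-1]
Gen 4 (s1): push. Stack: [s2^-1 s1]
Gen 5 (s1^-1): cancels prior s1. Stack: [s2^-1]
Gen 6 (s1): push. Stack: [s2^-1 s1]
Gen 7 (s2^-1): push. Stack: [s2^-1 s1 s2^-1]
Gen 8 (s1^-1): push. Stack: [s2^-1 s1 s2^-1 s1^-1]
Gen 9 (s1^-1): push. Stack: [s2^-1 s1 s2^-1 s1^-1 s1^-1]
Reduced word: s2^-1 s1 s2^-1 s1^-1 s1^-1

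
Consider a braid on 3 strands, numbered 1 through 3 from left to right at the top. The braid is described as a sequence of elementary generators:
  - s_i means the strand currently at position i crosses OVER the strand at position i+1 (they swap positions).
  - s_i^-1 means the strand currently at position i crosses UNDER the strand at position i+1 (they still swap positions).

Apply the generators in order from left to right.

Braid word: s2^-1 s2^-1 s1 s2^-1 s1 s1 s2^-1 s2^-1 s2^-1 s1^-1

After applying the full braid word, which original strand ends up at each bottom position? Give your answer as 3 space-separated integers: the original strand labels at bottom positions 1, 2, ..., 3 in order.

Gen 1 (s2^-1): strand 2 crosses under strand 3. Perm now: [1 3 2]
Gen 2 (s2^-1): strand 3 crosses under strand 2. Perm now: [1 2 3]
Gen 3 (s1): strand 1 crosses over strand 2. Perm now: [2 1 3]
Gen 4 (s2^-1): strand 1 crosses under strand 3. Perm now: [2 3 1]
Gen 5 (s1): strand 2 crosses over strand 3. Perm now: [3 2 1]
Gen 6 (s1): strand 3 crosses over strand 2. Perm now: [2 3 1]
Gen 7 (s2^-1): strand 3 crosses under strand 1. Perm now: [2 1 3]
Gen 8 (s2^-1): strand 1 crosses under strand 3. Perm now: [2 3 1]
Gen 9 (s2^-1): strand 3 crosses under strand 1. Perm now: [2 1 3]
Gen 10 (s1^-1): strand 2 crosses under strand 1. Perm now: [1 2 3]

Answer: 1 2 3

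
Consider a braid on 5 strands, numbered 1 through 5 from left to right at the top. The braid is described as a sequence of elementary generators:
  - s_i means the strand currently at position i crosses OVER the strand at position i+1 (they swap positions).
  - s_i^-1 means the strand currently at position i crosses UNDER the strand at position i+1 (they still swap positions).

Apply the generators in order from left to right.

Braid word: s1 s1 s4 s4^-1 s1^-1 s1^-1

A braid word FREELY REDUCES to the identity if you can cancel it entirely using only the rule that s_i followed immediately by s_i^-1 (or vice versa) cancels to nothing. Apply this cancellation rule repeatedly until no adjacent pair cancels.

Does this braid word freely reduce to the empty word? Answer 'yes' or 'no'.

Gen 1 (s1): push. Stack: [s1]
Gen 2 (s1): push. Stack: [s1 s1]
Gen 3 (s4): push. Stack: [s1 s1 s4]
Gen 4 (s4^-1): cancels prior s4. Stack: [s1 s1]
Gen 5 (s1^-1): cancels prior s1. Stack: [s1]
Gen 6 (s1^-1): cancels prior s1. Stack: []
Reduced word: (empty)

Answer: yes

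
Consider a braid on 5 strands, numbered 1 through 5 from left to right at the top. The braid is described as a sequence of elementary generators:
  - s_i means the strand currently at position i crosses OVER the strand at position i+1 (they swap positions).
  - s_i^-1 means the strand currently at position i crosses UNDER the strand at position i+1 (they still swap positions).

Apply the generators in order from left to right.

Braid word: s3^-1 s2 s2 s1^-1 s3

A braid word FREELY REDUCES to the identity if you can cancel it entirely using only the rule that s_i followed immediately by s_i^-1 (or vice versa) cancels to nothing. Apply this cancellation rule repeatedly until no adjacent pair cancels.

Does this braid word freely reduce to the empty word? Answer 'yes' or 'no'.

Answer: no

Derivation:
Gen 1 (s3^-1): push. Stack: [s3^-1]
Gen 2 (s2): push. Stack: [s3^-1 s2]
Gen 3 (s2): push. Stack: [s3^-1 s2 s2]
Gen 4 (s1^-1): push. Stack: [s3^-1 s2 s2 s1^-1]
Gen 5 (s3): push. Stack: [s3^-1 s2 s2 s1^-1 s3]
Reduced word: s3^-1 s2 s2 s1^-1 s3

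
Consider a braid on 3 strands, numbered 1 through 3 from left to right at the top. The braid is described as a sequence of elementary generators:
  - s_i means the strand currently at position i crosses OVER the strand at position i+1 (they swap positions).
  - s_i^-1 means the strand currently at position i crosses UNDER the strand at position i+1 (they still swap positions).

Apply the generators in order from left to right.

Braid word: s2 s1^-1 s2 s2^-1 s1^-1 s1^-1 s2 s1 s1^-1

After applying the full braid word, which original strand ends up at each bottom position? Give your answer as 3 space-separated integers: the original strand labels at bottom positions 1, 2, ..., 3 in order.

Answer: 3 2 1

Derivation:
Gen 1 (s2): strand 2 crosses over strand 3. Perm now: [1 3 2]
Gen 2 (s1^-1): strand 1 crosses under strand 3. Perm now: [3 1 2]
Gen 3 (s2): strand 1 crosses over strand 2. Perm now: [3 2 1]
Gen 4 (s2^-1): strand 2 crosses under strand 1. Perm now: [3 1 2]
Gen 5 (s1^-1): strand 3 crosses under strand 1. Perm now: [1 3 2]
Gen 6 (s1^-1): strand 1 crosses under strand 3. Perm now: [3 1 2]
Gen 7 (s2): strand 1 crosses over strand 2. Perm now: [3 2 1]
Gen 8 (s1): strand 3 crosses over strand 2. Perm now: [2 3 1]
Gen 9 (s1^-1): strand 2 crosses under strand 3. Perm now: [3 2 1]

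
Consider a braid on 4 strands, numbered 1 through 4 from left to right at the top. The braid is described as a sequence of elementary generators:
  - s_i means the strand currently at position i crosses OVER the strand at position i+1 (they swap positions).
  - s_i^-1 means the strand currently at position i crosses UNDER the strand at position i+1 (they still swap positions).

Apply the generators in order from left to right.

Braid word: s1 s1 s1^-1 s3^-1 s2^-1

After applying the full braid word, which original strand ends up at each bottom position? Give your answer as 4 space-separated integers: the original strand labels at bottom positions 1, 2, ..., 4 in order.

Gen 1 (s1): strand 1 crosses over strand 2. Perm now: [2 1 3 4]
Gen 2 (s1): strand 2 crosses over strand 1. Perm now: [1 2 3 4]
Gen 3 (s1^-1): strand 1 crosses under strand 2. Perm now: [2 1 3 4]
Gen 4 (s3^-1): strand 3 crosses under strand 4. Perm now: [2 1 4 3]
Gen 5 (s2^-1): strand 1 crosses under strand 4. Perm now: [2 4 1 3]

Answer: 2 4 1 3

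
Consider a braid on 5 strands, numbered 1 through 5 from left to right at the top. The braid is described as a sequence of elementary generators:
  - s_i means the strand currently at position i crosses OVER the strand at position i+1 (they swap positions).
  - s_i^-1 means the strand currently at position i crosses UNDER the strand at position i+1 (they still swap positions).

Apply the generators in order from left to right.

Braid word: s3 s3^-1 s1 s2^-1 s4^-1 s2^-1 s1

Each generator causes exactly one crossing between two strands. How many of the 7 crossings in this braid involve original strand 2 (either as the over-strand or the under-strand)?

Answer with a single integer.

Gen 1: crossing 3x4. Involves strand 2? no. Count so far: 0
Gen 2: crossing 4x3. Involves strand 2? no. Count so far: 0
Gen 3: crossing 1x2. Involves strand 2? yes. Count so far: 1
Gen 4: crossing 1x3. Involves strand 2? no. Count so far: 1
Gen 5: crossing 4x5. Involves strand 2? no. Count so far: 1
Gen 6: crossing 3x1. Involves strand 2? no. Count so far: 1
Gen 7: crossing 2x1. Involves strand 2? yes. Count so far: 2

Answer: 2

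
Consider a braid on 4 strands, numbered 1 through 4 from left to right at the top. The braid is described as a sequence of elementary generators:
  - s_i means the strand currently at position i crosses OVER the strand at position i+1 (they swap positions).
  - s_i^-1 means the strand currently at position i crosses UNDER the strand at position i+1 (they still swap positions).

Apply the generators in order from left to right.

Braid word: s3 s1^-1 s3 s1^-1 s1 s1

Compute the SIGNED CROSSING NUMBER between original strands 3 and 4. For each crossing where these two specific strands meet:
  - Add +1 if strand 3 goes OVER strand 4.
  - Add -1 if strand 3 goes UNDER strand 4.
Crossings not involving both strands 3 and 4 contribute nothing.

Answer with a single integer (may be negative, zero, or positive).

Answer: 0

Derivation:
Gen 1: 3 over 4. Both 3&4? yes. Contrib: +1. Sum: 1
Gen 2: crossing 1x2. Both 3&4? no. Sum: 1
Gen 3: 4 over 3. Both 3&4? yes. Contrib: -1. Sum: 0
Gen 4: crossing 2x1. Both 3&4? no. Sum: 0
Gen 5: crossing 1x2. Both 3&4? no. Sum: 0
Gen 6: crossing 2x1. Both 3&4? no. Sum: 0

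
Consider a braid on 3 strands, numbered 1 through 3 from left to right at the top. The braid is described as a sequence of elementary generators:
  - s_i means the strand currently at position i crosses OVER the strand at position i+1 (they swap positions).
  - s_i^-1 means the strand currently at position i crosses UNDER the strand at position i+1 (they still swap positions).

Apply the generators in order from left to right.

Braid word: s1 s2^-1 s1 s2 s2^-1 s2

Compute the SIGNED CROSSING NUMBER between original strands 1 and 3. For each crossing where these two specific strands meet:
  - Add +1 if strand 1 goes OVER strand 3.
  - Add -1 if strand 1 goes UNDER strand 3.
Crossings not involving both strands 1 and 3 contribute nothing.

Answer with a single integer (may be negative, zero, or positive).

Gen 1: crossing 1x2. Both 1&3? no. Sum: 0
Gen 2: 1 under 3. Both 1&3? yes. Contrib: -1. Sum: -1
Gen 3: crossing 2x3. Both 1&3? no. Sum: -1
Gen 4: crossing 2x1. Both 1&3? no. Sum: -1
Gen 5: crossing 1x2. Both 1&3? no. Sum: -1
Gen 6: crossing 2x1. Both 1&3? no. Sum: -1

Answer: -1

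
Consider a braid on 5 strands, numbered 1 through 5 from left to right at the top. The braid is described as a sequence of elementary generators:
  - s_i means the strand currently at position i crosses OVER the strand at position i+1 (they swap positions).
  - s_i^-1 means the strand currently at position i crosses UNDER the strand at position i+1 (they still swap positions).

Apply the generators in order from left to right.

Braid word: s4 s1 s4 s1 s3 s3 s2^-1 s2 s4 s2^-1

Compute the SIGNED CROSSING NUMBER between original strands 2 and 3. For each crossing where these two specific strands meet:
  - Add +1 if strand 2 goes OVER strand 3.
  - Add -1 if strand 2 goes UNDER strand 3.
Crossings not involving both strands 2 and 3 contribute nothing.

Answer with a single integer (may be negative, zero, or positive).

Answer: -3

Derivation:
Gen 1: crossing 4x5. Both 2&3? no. Sum: 0
Gen 2: crossing 1x2. Both 2&3? no. Sum: 0
Gen 3: crossing 5x4. Both 2&3? no. Sum: 0
Gen 4: crossing 2x1. Both 2&3? no. Sum: 0
Gen 5: crossing 3x4. Both 2&3? no. Sum: 0
Gen 6: crossing 4x3. Both 2&3? no. Sum: 0
Gen 7: 2 under 3. Both 2&3? yes. Contrib: -1. Sum: -1
Gen 8: 3 over 2. Both 2&3? yes. Contrib: -1. Sum: -2
Gen 9: crossing 4x5. Both 2&3? no. Sum: -2
Gen 10: 2 under 3. Both 2&3? yes. Contrib: -1. Sum: -3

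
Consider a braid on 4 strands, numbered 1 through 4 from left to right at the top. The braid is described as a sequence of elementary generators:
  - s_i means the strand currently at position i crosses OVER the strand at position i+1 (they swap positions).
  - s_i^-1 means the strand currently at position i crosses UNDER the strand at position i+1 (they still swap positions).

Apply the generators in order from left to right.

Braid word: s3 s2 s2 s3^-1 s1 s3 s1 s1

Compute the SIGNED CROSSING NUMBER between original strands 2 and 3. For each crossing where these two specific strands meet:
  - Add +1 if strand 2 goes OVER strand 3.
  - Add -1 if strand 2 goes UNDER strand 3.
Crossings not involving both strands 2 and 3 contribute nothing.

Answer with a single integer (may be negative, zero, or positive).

Answer: 0

Derivation:
Gen 1: crossing 3x4. Both 2&3? no. Sum: 0
Gen 2: crossing 2x4. Both 2&3? no. Sum: 0
Gen 3: crossing 4x2. Both 2&3? no. Sum: 0
Gen 4: crossing 4x3. Both 2&3? no. Sum: 0
Gen 5: crossing 1x2. Both 2&3? no. Sum: 0
Gen 6: crossing 3x4. Both 2&3? no. Sum: 0
Gen 7: crossing 2x1. Both 2&3? no. Sum: 0
Gen 8: crossing 1x2. Both 2&3? no. Sum: 0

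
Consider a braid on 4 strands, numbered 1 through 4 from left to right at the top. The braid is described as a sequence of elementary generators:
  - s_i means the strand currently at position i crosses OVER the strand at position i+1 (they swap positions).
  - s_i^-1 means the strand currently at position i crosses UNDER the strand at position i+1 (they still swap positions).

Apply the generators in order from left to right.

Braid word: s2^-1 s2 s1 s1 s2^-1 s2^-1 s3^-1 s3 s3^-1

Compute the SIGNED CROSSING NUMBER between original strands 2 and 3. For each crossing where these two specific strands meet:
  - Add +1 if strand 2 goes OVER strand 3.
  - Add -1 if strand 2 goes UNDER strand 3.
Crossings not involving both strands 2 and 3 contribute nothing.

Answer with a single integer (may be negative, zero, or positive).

Gen 1: 2 under 3. Both 2&3? yes. Contrib: -1. Sum: -1
Gen 2: 3 over 2. Both 2&3? yes. Contrib: -1. Sum: -2
Gen 3: crossing 1x2. Both 2&3? no. Sum: -2
Gen 4: crossing 2x1. Both 2&3? no. Sum: -2
Gen 5: 2 under 3. Both 2&3? yes. Contrib: -1. Sum: -3
Gen 6: 3 under 2. Both 2&3? yes. Contrib: +1. Sum: -2
Gen 7: crossing 3x4. Both 2&3? no. Sum: -2
Gen 8: crossing 4x3. Both 2&3? no. Sum: -2
Gen 9: crossing 3x4. Both 2&3? no. Sum: -2

Answer: -2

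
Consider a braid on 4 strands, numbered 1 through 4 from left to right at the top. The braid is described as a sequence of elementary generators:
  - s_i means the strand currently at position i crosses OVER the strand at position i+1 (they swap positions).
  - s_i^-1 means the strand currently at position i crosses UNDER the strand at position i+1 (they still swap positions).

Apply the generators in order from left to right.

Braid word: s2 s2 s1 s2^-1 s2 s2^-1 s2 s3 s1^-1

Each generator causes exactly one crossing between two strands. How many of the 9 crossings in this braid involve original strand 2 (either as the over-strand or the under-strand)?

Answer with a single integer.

Gen 1: crossing 2x3. Involves strand 2? yes. Count so far: 1
Gen 2: crossing 3x2. Involves strand 2? yes. Count so far: 2
Gen 3: crossing 1x2. Involves strand 2? yes. Count so far: 3
Gen 4: crossing 1x3. Involves strand 2? no. Count so far: 3
Gen 5: crossing 3x1. Involves strand 2? no. Count so far: 3
Gen 6: crossing 1x3. Involves strand 2? no. Count so far: 3
Gen 7: crossing 3x1. Involves strand 2? no. Count so far: 3
Gen 8: crossing 3x4. Involves strand 2? no. Count so far: 3
Gen 9: crossing 2x1. Involves strand 2? yes. Count so far: 4

Answer: 4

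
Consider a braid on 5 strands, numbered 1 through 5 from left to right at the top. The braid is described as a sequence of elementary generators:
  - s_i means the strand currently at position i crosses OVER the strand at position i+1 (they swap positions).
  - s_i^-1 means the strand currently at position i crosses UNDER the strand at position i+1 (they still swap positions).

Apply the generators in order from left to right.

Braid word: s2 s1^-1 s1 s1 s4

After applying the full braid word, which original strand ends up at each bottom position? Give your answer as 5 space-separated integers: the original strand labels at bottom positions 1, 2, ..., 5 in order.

Gen 1 (s2): strand 2 crosses over strand 3. Perm now: [1 3 2 4 5]
Gen 2 (s1^-1): strand 1 crosses under strand 3. Perm now: [3 1 2 4 5]
Gen 3 (s1): strand 3 crosses over strand 1. Perm now: [1 3 2 4 5]
Gen 4 (s1): strand 1 crosses over strand 3. Perm now: [3 1 2 4 5]
Gen 5 (s4): strand 4 crosses over strand 5. Perm now: [3 1 2 5 4]

Answer: 3 1 2 5 4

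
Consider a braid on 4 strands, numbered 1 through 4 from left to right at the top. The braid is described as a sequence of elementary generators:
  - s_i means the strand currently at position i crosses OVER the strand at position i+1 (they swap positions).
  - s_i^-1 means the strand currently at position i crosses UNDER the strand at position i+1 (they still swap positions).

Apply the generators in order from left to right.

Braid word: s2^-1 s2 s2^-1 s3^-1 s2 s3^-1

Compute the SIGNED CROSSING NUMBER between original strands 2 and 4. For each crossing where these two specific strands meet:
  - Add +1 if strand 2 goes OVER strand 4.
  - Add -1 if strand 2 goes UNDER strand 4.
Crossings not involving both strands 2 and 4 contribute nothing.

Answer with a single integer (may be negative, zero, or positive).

Answer: -1

Derivation:
Gen 1: crossing 2x3. Both 2&4? no. Sum: 0
Gen 2: crossing 3x2. Both 2&4? no. Sum: 0
Gen 3: crossing 2x3. Both 2&4? no. Sum: 0
Gen 4: 2 under 4. Both 2&4? yes. Contrib: -1. Sum: -1
Gen 5: crossing 3x4. Both 2&4? no. Sum: -1
Gen 6: crossing 3x2. Both 2&4? no. Sum: -1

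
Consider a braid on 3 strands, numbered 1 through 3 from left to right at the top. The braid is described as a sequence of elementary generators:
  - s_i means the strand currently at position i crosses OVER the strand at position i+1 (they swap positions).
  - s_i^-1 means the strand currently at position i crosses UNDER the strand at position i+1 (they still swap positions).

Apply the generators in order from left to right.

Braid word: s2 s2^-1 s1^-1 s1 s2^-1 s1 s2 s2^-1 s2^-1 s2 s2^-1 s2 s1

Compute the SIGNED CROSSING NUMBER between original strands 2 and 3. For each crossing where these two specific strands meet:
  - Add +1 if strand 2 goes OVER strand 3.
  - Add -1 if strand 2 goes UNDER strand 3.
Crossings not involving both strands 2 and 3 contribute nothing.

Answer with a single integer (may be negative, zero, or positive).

Answer: 1

Derivation:
Gen 1: 2 over 3. Both 2&3? yes. Contrib: +1. Sum: 1
Gen 2: 3 under 2. Both 2&3? yes. Contrib: +1. Sum: 2
Gen 3: crossing 1x2. Both 2&3? no. Sum: 2
Gen 4: crossing 2x1. Both 2&3? no. Sum: 2
Gen 5: 2 under 3. Both 2&3? yes. Contrib: -1. Sum: 1
Gen 6: crossing 1x3. Both 2&3? no. Sum: 1
Gen 7: crossing 1x2. Both 2&3? no. Sum: 1
Gen 8: crossing 2x1. Both 2&3? no. Sum: 1
Gen 9: crossing 1x2. Both 2&3? no. Sum: 1
Gen 10: crossing 2x1. Both 2&3? no. Sum: 1
Gen 11: crossing 1x2. Both 2&3? no. Sum: 1
Gen 12: crossing 2x1. Both 2&3? no. Sum: 1
Gen 13: crossing 3x1. Both 2&3? no. Sum: 1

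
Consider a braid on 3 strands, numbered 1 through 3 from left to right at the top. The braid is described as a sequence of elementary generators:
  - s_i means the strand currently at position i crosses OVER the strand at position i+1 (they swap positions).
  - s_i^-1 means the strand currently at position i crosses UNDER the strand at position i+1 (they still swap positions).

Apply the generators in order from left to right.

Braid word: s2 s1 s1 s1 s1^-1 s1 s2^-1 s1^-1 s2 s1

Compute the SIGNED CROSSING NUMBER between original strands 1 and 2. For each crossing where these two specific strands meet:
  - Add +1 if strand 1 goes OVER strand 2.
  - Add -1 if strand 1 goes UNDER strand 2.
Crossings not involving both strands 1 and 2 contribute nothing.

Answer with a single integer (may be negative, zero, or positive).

Gen 1: crossing 2x3. Both 1&2? no. Sum: 0
Gen 2: crossing 1x3. Both 1&2? no. Sum: 0
Gen 3: crossing 3x1. Both 1&2? no. Sum: 0
Gen 4: crossing 1x3. Both 1&2? no. Sum: 0
Gen 5: crossing 3x1. Both 1&2? no. Sum: 0
Gen 6: crossing 1x3. Both 1&2? no. Sum: 0
Gen 7: 1 under 2. Both 1&2? yes. Contrib: -1. Sum: -1
Gen 8: crossing 3x2. Both 1&2? no. Sum: -1
Gen 9: crossing 3x1. Both 1&2? no. Sum: -1
Gen 10: 2 over 1. Both 1&2? yes. Contrib: -1. Sum: -2

Answer: -2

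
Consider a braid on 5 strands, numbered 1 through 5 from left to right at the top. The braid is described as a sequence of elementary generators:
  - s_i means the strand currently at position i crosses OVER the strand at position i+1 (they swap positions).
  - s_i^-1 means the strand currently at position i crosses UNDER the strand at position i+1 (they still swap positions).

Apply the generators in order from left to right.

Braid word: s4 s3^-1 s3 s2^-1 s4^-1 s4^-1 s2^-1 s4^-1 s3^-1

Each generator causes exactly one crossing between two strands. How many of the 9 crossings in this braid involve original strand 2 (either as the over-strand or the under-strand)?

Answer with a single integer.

Answer: 2

Derivation:
Gen 1: crossing 4x5. Involves strand 2? no. Count so far: 0
Gen 2: crossing 3x5. Involves strand 2? no. Count so far: 0
Gen 3: crossing 5x3. Involves strand 2? no. Count so far: 0
Gen 4: crossing 2x3. Involves strand 2? yes. Count so far: 1
Gen 5: crossing 5x4. Involves strand 2? no. Count so far: 1
Gen 6: crossing 4x5. Involves strand 2? no. Count so far: 1
Gen 7: crossing 3x2. Involves strand 2? yes. Count so far: 2
Gen 8: crossing 5x4. Involves strand 2? no. Count so far: 2
Gen 9: crossing 3x4. Involves strand 2? no. Count so far: 2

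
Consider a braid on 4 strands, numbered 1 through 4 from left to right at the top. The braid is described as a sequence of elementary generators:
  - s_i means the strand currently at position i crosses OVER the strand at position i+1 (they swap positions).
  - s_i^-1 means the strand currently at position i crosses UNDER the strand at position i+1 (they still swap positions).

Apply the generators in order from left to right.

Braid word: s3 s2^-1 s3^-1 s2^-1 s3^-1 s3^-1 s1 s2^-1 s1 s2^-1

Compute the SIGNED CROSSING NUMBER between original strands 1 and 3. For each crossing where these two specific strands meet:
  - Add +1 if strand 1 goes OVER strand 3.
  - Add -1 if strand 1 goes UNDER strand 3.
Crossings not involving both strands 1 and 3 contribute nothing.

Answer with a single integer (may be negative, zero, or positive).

Answer: 2

Derivation:
Gen 1: crossing 3x4. Both 1&3? no. Sum: 0
Gen 2: crossing 2x4. Both 1&3? no. Sum: 0
Gen 3: crossing 2x3. Both 1&3? no. Sum: 0
Gen 4: crossing 4x3. Both 1&3? no. Sum: 0
Gen 5: crossing 4x2. Both 1&3? no. Sum: 0
Gen 6: crossing 2x4. Both 1&3? no. Sum: 0
Gen 7: 1 over 3. Both 1&3? yes. Contrib: +1. Sum: 1
Gen 8: crossing 1x4. Both 1&3? no. Sum: 1
Gen 9: crossing 3x4. Both 1&3? no. Sum: 1
Gen 10: 3 under 1. Both 1&3? yes. Contrib: +1. Sum: 2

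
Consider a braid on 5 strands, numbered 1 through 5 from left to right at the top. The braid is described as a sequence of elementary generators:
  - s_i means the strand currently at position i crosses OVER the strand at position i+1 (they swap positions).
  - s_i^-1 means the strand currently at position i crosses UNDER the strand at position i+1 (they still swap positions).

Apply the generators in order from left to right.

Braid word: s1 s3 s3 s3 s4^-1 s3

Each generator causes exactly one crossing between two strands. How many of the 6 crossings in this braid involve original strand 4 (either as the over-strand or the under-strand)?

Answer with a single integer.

Gen 1: crossing 1x2. Involves strand 4? no. Count so far: 0
Gen 2: crossing 3x4. Involves strand 4? yes. Count so far: 1
Gen 3: crossing 4x3. Involves strand 4? yes. Count so far: 2
Gen 4: crossing 3x4. Involves strand 4? yes. Count so far: 3
Gen 5: crossing 3x5. Involves strand 4? no. Count so far: 3
Gen 6: crossing 4x5. Involves strand 4? yes. Count so far: 4

Answer: 4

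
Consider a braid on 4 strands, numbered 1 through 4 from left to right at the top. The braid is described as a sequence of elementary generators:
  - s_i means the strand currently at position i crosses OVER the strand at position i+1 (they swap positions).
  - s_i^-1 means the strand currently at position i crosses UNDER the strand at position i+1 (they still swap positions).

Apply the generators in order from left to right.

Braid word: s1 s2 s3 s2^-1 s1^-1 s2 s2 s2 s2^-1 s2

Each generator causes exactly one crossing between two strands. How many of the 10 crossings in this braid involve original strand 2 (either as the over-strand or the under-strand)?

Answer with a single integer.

Answer: 7

Derivation:
Gen 1: crossing 1x2. Involves strand 2? yes. Count so far: 1
Gen 2: crossing 1x3. Involves strand 2? no. Count so far: 1
Gen 3: crossing 1x4. Involves strand 2? no. Count so far: 1
Gen 4: crossing 3x4. Involves strand 2? no. Count so far: 1
Gen 5: crossing 2x4. Involves strand 2? yes. Count so far: 2
Gen 6: crossing 2x3. Involves strand 2? yes. Count so far: 3
Gen 7: crossing 3x2. Involves strand 2? yes. Count so far: 4
Gen 8: crossing 2x3. Involves strand 2? yes. Count so far: 5
Gen 9: crossing 3x2. Involves strand 2? yes. Count so far: 6
Gen 10: crossing 2x3. Involves strand 2? yes. Count so far: 7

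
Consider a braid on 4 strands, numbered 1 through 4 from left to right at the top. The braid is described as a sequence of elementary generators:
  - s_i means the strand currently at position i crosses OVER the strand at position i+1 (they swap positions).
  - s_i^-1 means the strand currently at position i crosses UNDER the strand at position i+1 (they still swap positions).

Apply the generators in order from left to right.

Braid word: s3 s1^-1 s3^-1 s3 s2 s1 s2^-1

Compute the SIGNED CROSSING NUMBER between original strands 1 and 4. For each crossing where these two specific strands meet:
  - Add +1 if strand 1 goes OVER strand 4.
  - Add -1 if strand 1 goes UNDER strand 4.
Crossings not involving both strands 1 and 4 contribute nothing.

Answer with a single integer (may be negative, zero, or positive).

Answer: 1

Derivation:
Gen 1: crossing 3x4. Both 1&4? no. Sum: 0
Gen 2: crossing 1x2. Both 1&4? no. Sum: 0
Gen 3: crossing 4x3. Both 1&4? no. Sum: 0
Gen 4: crossing 3x4. Both 1&4? no. Sum: 0
Gen 5: 1 over 4. Both 1&4? yes. Contrib: +1. Sum: 1
Gen 6: crossing 2x4. Both 1&4? no. Sum: 1
Gen 7: crossing 2x1. Both 1&4? no. Sum: 1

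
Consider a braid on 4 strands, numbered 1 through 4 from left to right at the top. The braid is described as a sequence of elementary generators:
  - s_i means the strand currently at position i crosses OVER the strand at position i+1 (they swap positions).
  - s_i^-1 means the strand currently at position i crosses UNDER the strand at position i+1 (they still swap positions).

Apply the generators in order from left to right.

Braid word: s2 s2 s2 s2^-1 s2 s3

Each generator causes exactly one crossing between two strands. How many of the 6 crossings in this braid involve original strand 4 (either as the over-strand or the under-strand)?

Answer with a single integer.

Gen 1: crossing 2x3. Involves strand 4? no. Count so far: 0
Gen 2: crossing 3x2. Involves strand 4? no. Count so far: 0
Gen 3: crossing 2x3. Involves strand 4? no. Count so far: 0
Gen 4: crossing 3x2. Involves strand 4? no. Count so far: 0
Gen 5: crossing 2x3. Involves strand 4? no. Count so far: 0
Gen 6: crossing 2x4. Involves strand 4? yes. Count so far: 1

Answer: 1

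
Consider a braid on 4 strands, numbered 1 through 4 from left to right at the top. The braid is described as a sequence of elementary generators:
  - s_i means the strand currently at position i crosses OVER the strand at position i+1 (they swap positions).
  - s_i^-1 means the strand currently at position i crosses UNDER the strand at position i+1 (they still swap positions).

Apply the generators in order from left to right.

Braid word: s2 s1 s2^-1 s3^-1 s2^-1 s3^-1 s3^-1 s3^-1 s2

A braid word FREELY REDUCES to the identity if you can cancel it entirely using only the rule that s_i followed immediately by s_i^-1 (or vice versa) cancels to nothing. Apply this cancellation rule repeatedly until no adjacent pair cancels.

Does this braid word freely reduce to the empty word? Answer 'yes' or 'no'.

Gen 1 (s2): push. Stack: [s2]
Gen 2 (s1): push. Stack: [s2 s1]
Gen 3 (s2^-1): push. Stack: [s2 s1 s2^-1]
Gen 4 (s3^-1): push. Stack: [s2 s1 s2^-1 s3^-1]
Gen 5 (s2^-1): push. Stack: [s2 s1 s2^-1 s3^-1 s2^-1]
Gen 6 (s3^-1): push. Stack: [s2 s1 s2^-1 s3^-1 s2^-1 s3^-1]
Gen 7 (s3^-1): push. Stack: [s2 s1 s2^-1 s3^-1 s2^-1 s3^-1 s3^-1]
Gen 8 (s3^-1): push. Stack: [s2 s1 s2^-1 s3^-1 s2^-1 s3^-1 s3^-1 s3^-1]
Gen 9 (s2): push. Stack: [s2 s1 s2^-1 s3^-1 s2^-1 s3^-1 s3^-1 s3^-1 s2]
Reduced word: s2 s1 s2^-1 s3^-1 s2^-1 s3^-1 s3^-1 s3^-1 s2

Answer: no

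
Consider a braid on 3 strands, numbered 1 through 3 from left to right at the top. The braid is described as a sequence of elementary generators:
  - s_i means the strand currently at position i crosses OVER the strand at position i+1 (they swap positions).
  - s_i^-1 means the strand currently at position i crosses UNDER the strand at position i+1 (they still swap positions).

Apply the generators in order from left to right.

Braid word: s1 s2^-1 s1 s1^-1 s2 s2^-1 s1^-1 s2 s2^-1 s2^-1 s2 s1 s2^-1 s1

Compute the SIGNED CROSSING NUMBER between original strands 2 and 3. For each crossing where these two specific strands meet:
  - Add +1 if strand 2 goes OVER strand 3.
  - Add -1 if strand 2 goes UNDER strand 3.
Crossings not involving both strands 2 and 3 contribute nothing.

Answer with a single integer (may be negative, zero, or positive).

Answer: 0

Derivation:
Gen 1: crossing 1x2. Both 2&3? no. Sum: 0
Gen 2: crossing 1x3. Both 2&3? no. Sum: 0
Gen 3: 2 over 3. Both 2&3? yes. Contrib: +1. Sum: 1
Gen 4: 3 under 2. Both 2&3? yes. Contrib: +1. Sum: 2
Gen 5: crossing 3x1. Both 2&3? no. Sum: 2
Gen 6: crossing 1x3. Both 2&3? no. Sum: 2
Gen 7: 2 under 3. Both 2&3? yes. Contrib: -1. Sum: 1
Gen 8: crossing 2x1. Both 2&3? no. Sum: 1
Gen 9: crossing 1x2. Both 2&3? no. Sum: 1
Gen 10: crossing 2x1. Both 2&3? no. Sum: 1
Gen 11: crossing 1x2. Both 2&3? no. Sum: 1
Gen 12: 3 over 2. Both 2&3? yes. Contrib: -1. Sum: 0
Gen 13: crossing 3x1. Both 2&3? no. Sum: 0
Gen 14: crossing 2x1. Both 2&3? no. Sum: 0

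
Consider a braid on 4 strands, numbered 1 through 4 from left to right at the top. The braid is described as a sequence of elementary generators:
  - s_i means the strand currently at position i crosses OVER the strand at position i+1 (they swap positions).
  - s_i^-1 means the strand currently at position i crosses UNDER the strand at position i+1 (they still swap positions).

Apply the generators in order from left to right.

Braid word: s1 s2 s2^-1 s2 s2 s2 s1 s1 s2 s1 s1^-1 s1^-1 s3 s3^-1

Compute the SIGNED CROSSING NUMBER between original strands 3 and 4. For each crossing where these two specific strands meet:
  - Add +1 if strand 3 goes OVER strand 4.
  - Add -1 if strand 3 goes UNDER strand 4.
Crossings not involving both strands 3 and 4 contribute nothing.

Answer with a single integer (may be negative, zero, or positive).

Answer: 2

Derivation:
Gen 1: crossing 1x2. Both 3&4? no. Sum: 0
Gen 2: crossing 1x3. Both 3&4? no. Sum: 0
Gen 3: crossing 3x1. Both 3&4? no. Sum: 0
Gen 4: crossing 1x3. Both 3&4? no. Sum: 0
Gen 5: crossing 3x1. Both 3&4? no. Sum: 0
Gen 6: crossing 1x3. Both 3&4? no. Sum: 0
Gen 7: crossing 2x3. Both 3&4? no. Sum: 0
Gen 8: crossing 3x2. Both 3&4? no. Sum: 0
Gen 9: crossing 3x1. Both 3&4? no. Sum: 0
Gen 10: crossing 2x1. Both 3&4? no. Sum: 0
Gen 11: crossing 1x2. Both 3&4? no. Sum: 0
Gen 12: crossing 2x1. Both 3&4? no. Sum: 0
Gen 13: 3 over 4. Both 3&4? yes. Contrib: +1. Sum: 1
Gen 14: 4 under 3. Both 3&4? yes. Contrib: +1. Sum: 2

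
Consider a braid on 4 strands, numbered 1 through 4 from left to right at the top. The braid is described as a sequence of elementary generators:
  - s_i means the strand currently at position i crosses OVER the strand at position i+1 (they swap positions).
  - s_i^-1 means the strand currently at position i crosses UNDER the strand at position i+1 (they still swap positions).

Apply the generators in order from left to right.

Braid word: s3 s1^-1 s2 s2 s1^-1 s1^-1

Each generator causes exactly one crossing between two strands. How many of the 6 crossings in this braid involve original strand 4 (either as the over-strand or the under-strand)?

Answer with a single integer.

Answer: 3

Derivation:
Gen 1: crossing 3x4. Involves strand 4? yes. Count so far: 1
Gen 2: crossing 1x2. Involves strand 4? no. Count so far: 1
Gen 3: crossing 1x4. Involves strand 4? yes. Count so far: 2
Gen 4: crossing 4x1. Involves strand 4? yes. Count so far: 3
Gen 5: crossing 2x1. Involves strand 4? no. Count so far: 3
Gen 6: crossing 1x2. Involves strand 4? no. Count so far: 3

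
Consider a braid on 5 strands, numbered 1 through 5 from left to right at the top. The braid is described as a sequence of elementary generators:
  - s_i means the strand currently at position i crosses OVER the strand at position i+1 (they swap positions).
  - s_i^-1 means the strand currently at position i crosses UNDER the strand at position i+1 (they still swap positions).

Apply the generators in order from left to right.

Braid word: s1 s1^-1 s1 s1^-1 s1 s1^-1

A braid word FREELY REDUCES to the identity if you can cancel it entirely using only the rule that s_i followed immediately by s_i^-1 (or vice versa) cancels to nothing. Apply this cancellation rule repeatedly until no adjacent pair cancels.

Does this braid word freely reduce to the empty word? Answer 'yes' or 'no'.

Gen 1 (s1): push. Stack: [s1]
Gen 2 (s1^-1): cancels prior s1. Stack: []
Gen 3 (s1): push. Stack: [s1]
Gen 4 (s1^-1): cancels prior s1. Stack: []
Gen 5 (s1): push. Stack: [s1]
Gen 6 (s1^-1): cancels prior s1. Stack: []
Reduced word: (empty)

Answer: yes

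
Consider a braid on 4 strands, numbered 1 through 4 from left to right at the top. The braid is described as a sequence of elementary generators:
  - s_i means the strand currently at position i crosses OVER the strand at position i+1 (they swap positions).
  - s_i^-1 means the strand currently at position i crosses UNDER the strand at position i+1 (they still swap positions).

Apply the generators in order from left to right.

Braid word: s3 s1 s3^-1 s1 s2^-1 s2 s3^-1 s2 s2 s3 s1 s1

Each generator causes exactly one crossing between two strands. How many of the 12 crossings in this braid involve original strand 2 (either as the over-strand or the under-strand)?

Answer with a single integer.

Gen 1: crossing 3x4. Involves strand 2? no. Count so far: 0
Gen 2: crossing 1x2. Involves strand 2? yes. Count so far: 1
Gen 3: crossing 4x3. Involves strand 2? no. Count so far: 1
Gen 4: crossing 2x1. Involves strand 2? yes. Count so far: 2
Gen 5: crossing 2x3. Involves strand 2? yes. Count so far: 3
Gen 6: crossing 3x2. Involves strand 2? yes. Count so far: 4
Gen 7: crossing 3x4. Involves strand 2? no. Count so far: 4
Gen 8: crossing 2x4. Involves strand 2? yes. Count so far: 5
Gen 9: crossing 4x2. Involves strand 2? yes. Count so far: 6
Gen 10: crossing 4x3. Involves strand 2? no. Count so far: 6
Gen 11: crossing 1x2. Involves strand 2? yes. Count so far: 7
Gen 12: crossing 2x1. Involves strand 2? yes. Count so far: 8

Answer: 8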